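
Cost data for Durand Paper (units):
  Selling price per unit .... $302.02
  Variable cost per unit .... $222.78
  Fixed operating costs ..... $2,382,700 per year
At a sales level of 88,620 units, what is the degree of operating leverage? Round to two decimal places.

1.51

Contribution at this volume is 88,620 × $79.24 = $7,022,248.80.
Subtracting fixed costs: EBIT = $7,022,248.80 − $2,382,700 = $4,639,548.80.
DOL = contribution ÷ EBIT = $7,022,248.80 ÷ $4,639,548.80 = 1.5136.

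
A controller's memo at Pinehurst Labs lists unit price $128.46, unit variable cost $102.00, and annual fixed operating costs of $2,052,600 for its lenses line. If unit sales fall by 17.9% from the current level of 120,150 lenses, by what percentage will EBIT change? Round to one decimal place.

-50.5%

At 120,150 units, contribution = 120,150 × $26.46 = $3,179,169.00.
EBIT = $3,179,169.00 − $2,052,600 = $1,126,569.00.
Degree of operating leverage = $3,179,169.00 / $1,126,569.00 = 2.8220.
%ΔEBIT = DOL × %ΔSales = 2.8220 × -17.9% = -50.5%.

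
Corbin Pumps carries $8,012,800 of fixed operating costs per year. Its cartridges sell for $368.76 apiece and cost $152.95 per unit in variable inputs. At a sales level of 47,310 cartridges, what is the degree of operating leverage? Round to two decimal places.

Total contribution margin = 47,310 × $215.81 = $10,209,971.10.
Subtracting fixed costs: EBIT = $10,209,971.10 − $8,012,800 = $2,197,171.10.
Degree of operating leverage = $10,209,971.10 / $2,197,171.10 = 4.6469.

4.65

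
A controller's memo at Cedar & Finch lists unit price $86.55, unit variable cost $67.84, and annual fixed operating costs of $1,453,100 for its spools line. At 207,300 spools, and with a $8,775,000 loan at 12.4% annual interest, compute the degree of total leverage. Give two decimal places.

2.90

Total contribution margin = 207,300 × $18.71 = $3,878,583.00.
EBIT = $3,878,583.00 − $1,453,100 = $2,425,483.00. Interest = $1,088,100.00, so EBIT − I = $1,337,383.00.
DCL = contribution ÷ (EBIT − I) = $3,878,583.00 ÷ $1,337,383.00 = 2.9001.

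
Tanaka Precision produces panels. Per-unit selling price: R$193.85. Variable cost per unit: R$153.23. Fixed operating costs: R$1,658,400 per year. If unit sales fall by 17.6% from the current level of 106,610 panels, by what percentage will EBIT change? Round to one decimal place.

-28.5%

Total contribution margin = 106,610 × R$40.62 = R$4,330,498.20.
Subtracting fixed costs: EBIT = R$4,330,498.20 − R$1,658,400 = R$2,672,098.20.
So DOL = total CM / EBIT = R$4,330,498.20 / R$2,672,098.20 = 1.6206.
So EBIT moves 1.6206 × (-17.6%) = -28.5%.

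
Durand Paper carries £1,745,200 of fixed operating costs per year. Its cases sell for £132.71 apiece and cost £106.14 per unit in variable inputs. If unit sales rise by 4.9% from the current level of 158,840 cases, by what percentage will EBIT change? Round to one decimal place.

Total contribution margin = 158,840 × £26.57 = £4,220,378.80.
Operating income = contribution − fixed costs = £4,220,378.80 − £1,745,200 = £2,475,178.80.
DOL = contribution ÷ EBIT = £4,220,378.80 ÷ £2,475,178.80 = 1.7051.
So EBIT moves 1.7051 × (+4.9%) = +8.4%.

+8.4%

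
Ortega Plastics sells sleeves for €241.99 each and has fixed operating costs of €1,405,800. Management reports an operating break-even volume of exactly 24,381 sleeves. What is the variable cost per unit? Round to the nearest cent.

At break-even, FC = Q × (P − VC), so P − VC = €1,405,800 ÷ 24,381 = €57.6597.
Hence VC = price − CM = €241.99 − €57.6597 = €184.33.

€184.33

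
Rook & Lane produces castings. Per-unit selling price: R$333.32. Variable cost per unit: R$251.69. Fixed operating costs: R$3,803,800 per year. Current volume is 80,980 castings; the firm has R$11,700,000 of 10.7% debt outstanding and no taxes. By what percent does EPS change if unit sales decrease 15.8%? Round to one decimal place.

-67.2%

At 80,980 units, contribution = 80,980 × R$81.63 = R$6,610,397.40.
Subtracting fixed costs: EBIT = R$6,610,397.40 − R$3,803,800 = R$2,806,597.40.
Interest = R$1,251,900.00, so EBIT − I = R$1,554,697.40.
Degree of combined leverage = contribution ÷ (EBIT − I) = R$6,610,397.40 ÷ R$1,554,697.40 = 4.2519.
%ΔEPS = DCL × %ΔSales = 4.2519 × -15.8% = -67.2%.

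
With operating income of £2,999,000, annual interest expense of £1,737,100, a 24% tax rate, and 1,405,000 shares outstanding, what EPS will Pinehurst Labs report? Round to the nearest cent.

Pre-tax income = £2,999,000 − £1,737,100.00 = £1,261,900.00.
After tax at 24%: net income = £1,261,900.00 × 0.76 = £959,044.00.
EPS = £959,044.00 ÷ 1,405,000 = £0.68.

£0.68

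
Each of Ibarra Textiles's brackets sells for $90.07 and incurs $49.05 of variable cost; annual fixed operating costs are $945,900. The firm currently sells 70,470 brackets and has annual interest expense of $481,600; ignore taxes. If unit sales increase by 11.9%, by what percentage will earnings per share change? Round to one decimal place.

Contribution at this volume is 70,470 × $41.02 = $2,890,679.40.
Subtracting fixed costs: EBIT = $2,890,679.40 − $945,900 = $1,944,779.40.
After interest of $481,600.00, pre-tax earnings = $1,463,179.40.
Degree of combined leverage = contribution ÷ (EBIT − I) = $2,890,679.40 ÷ $1,463,179.40 = 1.9756.
%ΔEPS = DCL × %ΔSales = 1.9756 × +11.9% = +23.5%.

+23.5%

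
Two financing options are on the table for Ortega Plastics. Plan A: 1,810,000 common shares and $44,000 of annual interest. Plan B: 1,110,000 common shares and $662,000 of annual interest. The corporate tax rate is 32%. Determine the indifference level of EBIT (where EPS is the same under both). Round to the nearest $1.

Set EPS_A = EPS_B: (EBIT − $44,000)(1 − 0.32) ÷ 1,810,000 = (EBIT − $662,000)(1 − 0.32) ÷ 1,110,000.
Cancelling (1 − t) and cross-multiplying: 1,110,000·(EBIT − 44,000) = 1,810,000·(EBIT − 662,000).
Solving, EBIT = (662,000·1,810,000 − 44,000·1,110,000) / (1,810,000 − 1,110,000) = 1,149,380,000,000 / 700,000 = 1,641,971.43.

$1,641,971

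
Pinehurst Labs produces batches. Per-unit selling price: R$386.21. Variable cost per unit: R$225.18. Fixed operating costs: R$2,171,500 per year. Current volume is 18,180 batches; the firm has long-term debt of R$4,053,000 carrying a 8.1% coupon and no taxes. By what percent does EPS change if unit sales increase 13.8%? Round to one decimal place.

Contribution at this volume is 18,180 × R$161.03 = R$2,927,525.40.
Subtracting fixed costs: EBIT = R$2,927,525.40 − R$2,171,500 = R$756,025.40.
After interest of R$328,293.00, pre-tax earnings = R$427,732.40.
DCL = total CM / (EBIT − I) = R$2,927,525.40 / R$427,732.40 = 6.8443.
%ΔEPS = DCL × %ΔSales = 6.8443 × +13.8% = +94.5%.

+94.5%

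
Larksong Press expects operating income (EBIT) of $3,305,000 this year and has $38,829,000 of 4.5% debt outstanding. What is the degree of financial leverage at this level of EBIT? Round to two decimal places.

2.12

Annual interest charges come to $1,747,305.00.
Degree of financial leverage = EBIT / (EBIT − interest) = $3,305,000 / $1,557,695.00 = 2.1217.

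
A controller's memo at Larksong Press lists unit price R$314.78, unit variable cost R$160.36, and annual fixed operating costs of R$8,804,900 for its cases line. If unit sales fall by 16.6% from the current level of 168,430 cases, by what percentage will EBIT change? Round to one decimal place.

Total contribution margin = 168,430 × R$154.42 = R$26,008,960.60.
Subtracting fixed costs: EBIT = R$26,008,960.60 − R$8,804,900 = R$17,204,060.60.
So DOL = total CM / EBIT = R$26,008,960.60 / R$17,204,060.60 = 1.5118.
Operating income changes by 1.5118 × -16.6% = -25.1%.

-25.1%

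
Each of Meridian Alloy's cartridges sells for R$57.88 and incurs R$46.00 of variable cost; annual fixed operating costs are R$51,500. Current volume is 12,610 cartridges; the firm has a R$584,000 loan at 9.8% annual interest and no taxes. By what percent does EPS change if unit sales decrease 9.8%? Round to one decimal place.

-35.7%

Total contribution margin = 12,610 × R$11.88 = R$149,806.80.
EBIT = R$149,806.80 − R$51,500 = R$98,306.80.
After interest of R$57,232.00, pre-tax earnings = R$41,074.80.
Degree of combined leverage = contribution ÷ (EBIT − I) = R$149,806.80 ÷ R$41,074.80 = 3.6472.
EPS therefore changes by 3.6472 × (-9.8%) = -35.7%.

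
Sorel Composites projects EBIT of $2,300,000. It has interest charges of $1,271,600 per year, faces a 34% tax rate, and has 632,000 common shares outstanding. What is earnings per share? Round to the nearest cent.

Interest = $1,271,600.00, so EBT = $2,300,000 − $1,271,600.00 = $1,028,400.00.
After tax at 34%: net income = $1,028,400.00 × 0.66 = $678,744.00.
Per share: $678,744.00 / 632,000 shares = $1.07.

$1.07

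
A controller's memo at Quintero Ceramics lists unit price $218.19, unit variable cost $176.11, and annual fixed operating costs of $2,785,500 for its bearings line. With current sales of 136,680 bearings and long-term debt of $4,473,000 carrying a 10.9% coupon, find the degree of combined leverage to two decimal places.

2.32

Contribution at this volume is 136,680 × $42.08 = $5,751,494.40.
EBIT = $5,751,494.40 − $2,785,500 = $2,965,994.40. Interest = $487,557.00.
DOL = $5,751,494.40 ÷ $2,965,994.40 = 1.9391; DFL = $2,965,994.40 ÷ $2,478,437.40 = 1.1967.
DCL = DOL × DFL = 1.9391 × 1.1967 = 2.3205.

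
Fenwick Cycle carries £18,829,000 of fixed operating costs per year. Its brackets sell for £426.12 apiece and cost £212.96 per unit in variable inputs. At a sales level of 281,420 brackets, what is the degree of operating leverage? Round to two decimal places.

1.46

Total contribution margin = 281,420 × £213.16 = £59,987,487.20.
EBIT = £59,987,487.20 − £18,829,000 = £41,158,487.20.
So DOL = total CM / EBIT = £59,987,487.20 / £41,158,487.20 = 1.4575.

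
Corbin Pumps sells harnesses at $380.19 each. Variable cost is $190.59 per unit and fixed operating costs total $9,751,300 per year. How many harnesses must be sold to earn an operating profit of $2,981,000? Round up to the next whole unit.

Each unit contributes $380.19 − $190.59 = $189.60.
Need Q such that Q × $189.60 − $9,751,300 = $2,981,000, i.e. Q = $12,732,300 / $189.60 = 67,153.48 → 67,154.

67,154 harnesses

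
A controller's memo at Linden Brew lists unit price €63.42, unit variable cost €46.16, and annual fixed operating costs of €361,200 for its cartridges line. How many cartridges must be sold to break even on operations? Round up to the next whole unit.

Unit CM = price − variable cost = €63.42 − €46.16 = €17.26.
Break-even volume = fixed costs ÷ CM per unit = €361,200 ÷ €17.26 = 20,927.00, so 20,927 cartridges.

20,927 cartridges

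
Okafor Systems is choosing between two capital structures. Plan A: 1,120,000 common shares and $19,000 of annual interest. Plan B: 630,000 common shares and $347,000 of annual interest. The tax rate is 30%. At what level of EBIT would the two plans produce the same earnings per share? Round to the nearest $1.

At indifference, (EBIT − 19,000)(1 − t)/1,120,000 = (EBIT − 347,000)(1 − t)/630,000.
The (1 − t) factor cancels: (EBIT − 19,000) × 630,000 = (EBIT − 347,000) × 1,120,000.
Solving, EBIT = (347,000·1,120,000 − 19,000·630,000) / (1,120,000 − 630,000) = 376,670,000,000 / 490,000 = 768,714.29.

$768,714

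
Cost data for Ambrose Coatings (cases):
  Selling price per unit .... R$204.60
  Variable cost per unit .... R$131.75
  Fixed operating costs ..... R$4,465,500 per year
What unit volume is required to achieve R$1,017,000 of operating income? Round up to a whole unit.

75,258 cases

Each unit contributes R$204.60 − R$131.75 = R$72.85.
Required volume = (fixed costs + target profit) ÷ CM = (R$4,465,500 + R$1,017,000) ÷ R$72.85 = 75,257.38, so 75,258 cases.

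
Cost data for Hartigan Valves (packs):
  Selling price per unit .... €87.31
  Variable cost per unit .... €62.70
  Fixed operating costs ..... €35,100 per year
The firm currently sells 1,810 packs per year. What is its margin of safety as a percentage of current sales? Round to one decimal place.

21.2%

Each unit contributes €87.31 − €62.70 = €24.61. Break-even units = €35,100 ÷ €24.61 = 1,426.25; break-even revenue = 1,426.25 × €87.31 = €124,525.84.
Current sales = 1,810 × €87.31 = €158,031.10.
Margin of safety = (€158,031.10 − €124,525.84) ÷ €158,031.10 = 21.2%.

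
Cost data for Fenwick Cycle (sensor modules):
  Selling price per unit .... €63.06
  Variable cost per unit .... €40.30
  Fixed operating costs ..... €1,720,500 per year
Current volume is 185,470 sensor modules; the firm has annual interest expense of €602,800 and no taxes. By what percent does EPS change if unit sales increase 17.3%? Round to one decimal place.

At 185,470 units, contribution = 185,470 × €22.76 = €4,221,297.20.
Operating income = contribution − fixed costs = €4,221,297.20 − €1,720,500 = €2,500,797.20.
After interest of €602,800.00, pre-tax earnings = €1,897,997.20.
Degree of combined leverage = contribution ÷ (EBIT − I) = €4,221,297.20 ÷ €1,897,997.20 = 2.2241.
%ΔEPS = DCL × %ΔSales = 2.2241 × +17.3% = +38.5%.

+38.5%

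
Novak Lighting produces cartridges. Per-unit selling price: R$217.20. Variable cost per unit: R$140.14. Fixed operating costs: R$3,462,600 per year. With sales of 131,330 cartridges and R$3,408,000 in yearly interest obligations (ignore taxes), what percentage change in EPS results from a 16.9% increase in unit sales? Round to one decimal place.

+52.6%

Total contribution margin = 131,330 × R$77.06 = R$10,120,289.80.
Subtracting fixed costs: EBIT = R$10,120,289.80 − R$3,462,600 = R$6,657,689.80.
Interest = R$3,408,000.00, so EBIT − I = R$3,249,689.80.
DCL = total CM / (EBIT − I) = R$10,120,289.80 / R$3,249,689.80 = 3.1142.
EPS therefore changes by 3.1142 × (+16.9%) = +52.6%.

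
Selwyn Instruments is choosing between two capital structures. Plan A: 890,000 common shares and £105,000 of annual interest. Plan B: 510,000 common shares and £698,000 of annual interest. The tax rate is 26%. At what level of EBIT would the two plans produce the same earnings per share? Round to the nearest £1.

£1,493,868

Set EPS_A = EPS_B: (EBIT − £105,000)(1 − 0.26) ÷ 890,000 = (EBIT − £698,000)(1 − 0.26) ÷ 510,000.
Cancelling (1 − t) and cross-multiplying: 510,000·(EBIT − 105,000) = 890,000·(EBIT − 698,000).
EBIT × (890,000 − 510,000) = 698,000 × 890,000 − 105,000 × 510,000 = 567,670,000,000, so EBIT = 567,670,000,000 ÷ 380,000 = 1,493,868.42.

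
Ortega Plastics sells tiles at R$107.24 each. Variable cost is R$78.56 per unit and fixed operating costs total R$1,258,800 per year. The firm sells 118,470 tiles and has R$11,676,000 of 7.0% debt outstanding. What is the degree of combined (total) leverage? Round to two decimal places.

2.57

Total contribution margin = 118,470 × R$28.68 = R$3,397,719.60.
Operating income = contribution − fixed costs = R$3,397,719.60 − R$1,258,800 = R$2,138,919.60. Interest = R$817,320.00, so EBIT − I = R$1,321,599.60.
Degree of total leverage = total CM / (EBIT − interest) = R$3,397,719.60 / R$1,321,599.60 = 2.5709.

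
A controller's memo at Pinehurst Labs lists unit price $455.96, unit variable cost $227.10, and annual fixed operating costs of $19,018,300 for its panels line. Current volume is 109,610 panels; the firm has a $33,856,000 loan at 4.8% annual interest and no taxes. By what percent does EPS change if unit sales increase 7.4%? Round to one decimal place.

Total contribution margin = 109,610 × $228.86 = $25,085,344.60.
EBIT = $25,085,344.60 − $19,018,300 = $6,067,044.60.
After interest of $1,625,088.00, pre-tax earnings = $4,441,956.60.
DCL = total CM / (EBIT − I) = $25,085,344.60 / $4,441,956.60 = 5.6474.
%ΔEPS = DCL × %ΔSales = 5.6474 × +7.4% = +41.8%.

+41.8%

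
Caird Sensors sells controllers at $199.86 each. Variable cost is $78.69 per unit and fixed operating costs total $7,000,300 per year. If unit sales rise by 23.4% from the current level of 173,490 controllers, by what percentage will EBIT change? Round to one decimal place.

Total contribution margin = 173,490 × $121.17 = $21,021,783.30.
Subtracting fixed costs: EBIT = $21,021,783.30 − $7,000,300 = $14,021,483.30.
Degree of operating leverage = $21,021,783.30 / $14,021,483.30 = 1.4993.
%ΔEBIT = DOL × %ΔSales = 1.4993 × +23.4% = +35.1%.

+35.1%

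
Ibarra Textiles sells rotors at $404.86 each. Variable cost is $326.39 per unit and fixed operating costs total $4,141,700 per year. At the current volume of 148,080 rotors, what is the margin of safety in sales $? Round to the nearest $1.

$38,582,882

Contribution margin per unit = $404.86 − $326.39 = $78.47. Break-even units = $4,141,700 ÷ $78.47 = 52,780.68; break-even revenue = 52,780.68 × $404.86 = $21,368,786.31.
Current sales = 148,080 × $404.86 = $59,951,668.80.
Margin of safety = $59,951,668.80 − $21,368,786.31 = $38,582,882.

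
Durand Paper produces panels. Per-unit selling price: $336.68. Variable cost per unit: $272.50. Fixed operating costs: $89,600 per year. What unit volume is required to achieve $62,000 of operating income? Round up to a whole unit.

Contribution margin per unit = $336.68 − $272.50 = $64.18.
Need Q such that Q × $64.18 − $89,600 = $62,000, i.e. Q = $151,600 / $64.18 = 2,362.11 → 2,363.

2,363 panels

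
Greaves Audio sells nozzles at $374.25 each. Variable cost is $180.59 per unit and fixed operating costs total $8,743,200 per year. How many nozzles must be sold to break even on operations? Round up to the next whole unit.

45,148 nozzles

Contribution margin per unit = $374.25 − $180.59 = $193.66.
Units to break even: $8,743,200 ÷ $193.66 = 45,147.17, rounded up to 45,148.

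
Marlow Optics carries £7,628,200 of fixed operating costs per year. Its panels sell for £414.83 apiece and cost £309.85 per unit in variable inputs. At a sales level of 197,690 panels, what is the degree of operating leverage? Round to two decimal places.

Contribution at this volume is 197,690 × £104.98 = £20,753,496.20.
EBIT = £20,753,496.20 − £7,628,200 = £13,125,296.20.
DOL = contribution ÷ EBIT = £20,753,496.20 ÷ £13,125,296.20 = 1.5812.

1.58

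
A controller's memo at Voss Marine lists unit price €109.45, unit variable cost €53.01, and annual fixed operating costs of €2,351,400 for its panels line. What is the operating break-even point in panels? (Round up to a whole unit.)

41,662 panels

Each unit contributes €109.45 − €53.01 = €56.44.
Units to break even: €2,351,400 ÷ €56.44 = 41,661.94, rounded up to 41,662.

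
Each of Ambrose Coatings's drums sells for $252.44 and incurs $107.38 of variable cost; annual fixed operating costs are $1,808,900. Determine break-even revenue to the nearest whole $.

$3,147,930

CM per unit = $252.44 − $107.38 = $145.06; CM ratio = $145.06 / $252.44 = 0.5746.
Break-even sales = FC ÷ CM ratio = $1,808,900 × $252.44 / $145.06 = $3,147,930.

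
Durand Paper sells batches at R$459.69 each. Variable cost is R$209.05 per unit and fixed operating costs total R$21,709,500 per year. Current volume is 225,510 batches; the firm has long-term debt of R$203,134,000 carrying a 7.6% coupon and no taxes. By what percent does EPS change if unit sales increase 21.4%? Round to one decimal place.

+62.4%

Contribution at this volume is 225,510 × R$250.64 = R$56,521,826.40.
Subtracting fixed costs: EBIT = R$56,521,826.40 − R$21,709,500 = R$34,812,326.40.
Interest = R$15,438,184.00, so EBIT − I = R$19,374,142.40.
Degree of combined leverage = contribution ÷ (EBIT − I) = R$56,521,826.40 ÷ R$19,374,142.40 = 2.9174.
%ΔEPS = DCL × %ΔSales = 2.9174 × +21.4% = +62.4%.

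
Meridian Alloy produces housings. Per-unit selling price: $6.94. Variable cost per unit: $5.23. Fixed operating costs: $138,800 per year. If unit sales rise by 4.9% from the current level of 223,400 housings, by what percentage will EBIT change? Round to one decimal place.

Contribution at this volume is 223,400 × $1.71 = $382,014.00.
Operating income = contribution − fixed costs = $382,014.00 − $138,800 = $243,214.00.
So DOL = total CM / EBIT = $382,014.00 / $243,214.00 = 1.5707.
So EBIT moves 1.5707 × (+4.9%) = +7.7%.

+7.7%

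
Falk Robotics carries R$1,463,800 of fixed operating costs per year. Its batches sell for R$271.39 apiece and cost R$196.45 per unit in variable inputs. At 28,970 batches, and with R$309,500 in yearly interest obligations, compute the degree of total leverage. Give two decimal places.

Contribution at this volume is 28,970 × R$74.94 = R$2,171,011.80.
Operating income = contribution − fixed costs = R$2,171,011.80 − R$1,463,800 = R$707,211.80. Interest = R$309,500.00.
DOL = R$2,171,011.80 ÷ R$707,211.80 = 3.0698; DFL = R$707,211.80 ÷ R$397,711.80 = 1.7782.
Combined leverage = 3.0698 × 1.7782 = 5.4587.

5.46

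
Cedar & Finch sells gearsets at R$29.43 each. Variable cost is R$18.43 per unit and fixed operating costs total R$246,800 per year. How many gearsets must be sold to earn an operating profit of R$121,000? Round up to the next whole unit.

33,437 gearsets

Each unit contributes R$29.43 − R$18.43 = R$11.00.
Need Q such that Q × R$11.00 − R$246,800 = R$121,000, i.e. Q = R$367,800 / R$11.00 = 33,436.36 → 33,437.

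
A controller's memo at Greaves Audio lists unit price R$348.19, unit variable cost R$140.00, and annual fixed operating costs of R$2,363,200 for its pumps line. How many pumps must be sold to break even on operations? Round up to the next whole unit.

11,352 pumps

Contribution margin per unit = R$348.19 − R$140.00 = R$208.19.
Break-even Q = R$2,363,200 / R$208.19 = 11,351.17 → 11,352 pumps.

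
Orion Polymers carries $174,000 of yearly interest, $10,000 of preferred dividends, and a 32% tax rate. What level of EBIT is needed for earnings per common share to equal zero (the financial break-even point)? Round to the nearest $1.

Grossing the preferred dividend up to pre-tax terms: $10,000 / (1 − 0.32) = $14,705.88.
Financial break-even EBIT = interest + D_p ÷ (1 − t) = $174,000 + $14,705.88 = $188,705.88.

$188,706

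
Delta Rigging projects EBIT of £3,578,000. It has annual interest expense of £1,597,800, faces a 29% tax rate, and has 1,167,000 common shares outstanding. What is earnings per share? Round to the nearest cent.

£1.20

Interest = £1,597,800.00, so EBT = £3,578,000 − £1,597,800.00 = £1,980,200.00.
After tax at 29%: net income = £1,980,200.00 × 0.71 = £1,405,942.00.
Per share: £1,405,942.00 / 1,167,000 shares = £1.20.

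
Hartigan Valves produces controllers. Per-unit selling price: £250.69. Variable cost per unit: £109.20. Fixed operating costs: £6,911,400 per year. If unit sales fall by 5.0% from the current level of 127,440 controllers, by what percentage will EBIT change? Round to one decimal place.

-8.1%

Contribution at this volume is 127,440 × £141.49 = £18,031,485.60.
Subtracting fixed costs: EBIT = £18,031,485.60 − £6,911,400 = £11,120,085.60.
DOL = contribution ÷ EBIT = £18,031,485.60 ÷ £11,120,085.60 = 1.6215.
Operating income changes by 1.6215 × -5.0% = -8.1%.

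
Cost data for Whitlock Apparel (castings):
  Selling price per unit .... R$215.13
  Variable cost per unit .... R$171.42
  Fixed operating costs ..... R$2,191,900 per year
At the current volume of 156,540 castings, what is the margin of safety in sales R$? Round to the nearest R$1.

R$22,888,451

Unit CM = price − variable cost = R$215.13 − R$171.42 = R$43.71. Break-even units = R$2,191,900 ÷ R$43.71 = 50,146.42; break-even revenue = 50,146.42 × R$215.13 = R$10,787,999.25.
Actual sales revenue = 156,540 × R$215.13 = R$33,676,450.20.
Margin of safety = R$33,676,450.20 − R$10,787,999.25 = R$22,888,451.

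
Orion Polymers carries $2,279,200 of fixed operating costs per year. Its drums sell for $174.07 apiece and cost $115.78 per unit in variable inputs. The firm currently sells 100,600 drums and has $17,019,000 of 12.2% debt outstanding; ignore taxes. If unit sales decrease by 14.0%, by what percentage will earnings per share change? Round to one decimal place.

At 100,600 units, contribution = 100,600 × $58.29 = $5,863,974.00.
Subtracting fixed costs: EBIT = $5,863,974.00 − $2,279,200 = $3,584,774.00.
After interest of $2,076,318.00, pre-tax earnings = $1,508,456.00.
Degree of combined leverage = contribution ÷ (EBIT − I) = $5,863,974.00 ÷ $1,508,456.00 = 3.8874.
%ΔEPS = DCL × %ΔSales = 3.8874 × -14.0% = -54.4%.

-54.4%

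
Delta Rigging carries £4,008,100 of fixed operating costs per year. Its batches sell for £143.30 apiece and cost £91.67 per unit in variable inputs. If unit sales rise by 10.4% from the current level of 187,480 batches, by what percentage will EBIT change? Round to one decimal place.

+17.7%

Contribution at this volume is 187,480 × £51.63 = £9,679,592.40.
Operating income = contribution − fixed costs = £9,679,592.40 − £4,008,100 = £5,671,492.40.
So DOL = total CM / EBIT = £9,679,592.40 / £5,671,492.40 = 1.7067.
Operating income changes by 1.7067 × +10.4% = +17.7%.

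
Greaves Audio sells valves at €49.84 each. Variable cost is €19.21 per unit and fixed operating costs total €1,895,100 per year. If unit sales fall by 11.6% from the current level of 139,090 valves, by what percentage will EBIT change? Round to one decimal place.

Contribution at this volume is 139,090 × €30.63 = €4,260,326.70.
Subtracting fixed costs: EBIT = €4,260,326.70 − €1,895,100 = €2,365,226.70.
DOL = contribution ÷ EBIT = €4,260,326.70 ÷ €2,365,226.70 = 1.8012.
%ΔEBIT = DOL × %ΔSales = 1.8012 × -11.6% = -20.9%.

-20.9%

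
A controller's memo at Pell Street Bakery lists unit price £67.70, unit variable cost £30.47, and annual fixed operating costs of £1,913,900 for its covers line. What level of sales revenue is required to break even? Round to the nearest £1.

£3,480,286

Contribution margin per unit = £67.70 − £30.47 = £37.23, a CM ratio of £37.23 ÷ £67.70 = 0.5499.
Break-even revenue = fixed costs × price ÷ CM = £1,913,900 × £67.70 ÷ £37.23 = £3,480,286.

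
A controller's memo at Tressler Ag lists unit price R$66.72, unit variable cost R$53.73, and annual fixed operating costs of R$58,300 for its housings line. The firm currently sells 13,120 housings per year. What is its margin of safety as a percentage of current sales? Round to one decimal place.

65.8%

Unit CM = price − variable cost = R$66.72 − R$53.73 = R$12.99. Break-even units = R$58,300 ÷ R$12.99 = 4,488.07; break-even revenue = 4,488.07 × R$66.72 = R$299,443.88.
Actual sales revenue = 13,120 × R$66.72 = R$875,366.40.
Margin of safety = (R$875,366.40 − R$299,443.88) ÷ R$875,366.40 = 65.8%.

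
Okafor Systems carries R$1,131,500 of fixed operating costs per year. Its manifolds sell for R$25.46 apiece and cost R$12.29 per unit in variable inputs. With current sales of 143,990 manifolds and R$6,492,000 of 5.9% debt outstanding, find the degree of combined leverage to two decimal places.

Contribution at this volume is 143,990 × R$13.17 = R$1,896,348.30.
Subtracting fixed costs: EBIT = R$1,896,348.30 − R$1,131,500 = R$764,848.30. Interest = R$383,028.00.
DOL = R$1,896,348.30 ÷ R$764,848.30 = 2.4794; DFL = R$764,848.30 ÷ R$381,820.30 = 2.0032.
Combined leverage = 2.4794 × 2.0032 = 4.9667.

4.97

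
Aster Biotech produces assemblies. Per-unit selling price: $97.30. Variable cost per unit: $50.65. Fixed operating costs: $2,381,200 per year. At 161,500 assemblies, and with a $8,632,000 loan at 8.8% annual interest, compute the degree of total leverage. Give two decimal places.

1.71

At 161,500 units, contribution = 161,500 × $46.65 = $7,533,975.00.
Subtracting fixed costs: EBIT = $7,533,975.00 − $2,381,200 = $5,152,775.00. Interest = $759,616.00, so EBIT − I = $4,393,159.00.
Degree of total leverage = total CM / (EBIT − interest) = $7,533,975.00 / $4,393,159.00 = 1.7149.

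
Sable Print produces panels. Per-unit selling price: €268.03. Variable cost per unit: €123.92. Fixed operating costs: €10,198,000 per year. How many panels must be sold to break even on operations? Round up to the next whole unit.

70,766 panels

Unit CM = price − variable cost = €268.03 − €123.92 = €144.11.
Break-even volume = fixed costs ÷ CM per unit = €10,198,000 ÷ €144.11 = 70,765.39, so 70,766 panels.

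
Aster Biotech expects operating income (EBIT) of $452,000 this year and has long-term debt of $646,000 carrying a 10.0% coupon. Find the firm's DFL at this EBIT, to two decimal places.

Annual interest charges come to $64,600.00.
Degree of financial leverage = EBIT / (EBIT − interest) = $452,000 / $387,400.00 = 1.1668.

1.17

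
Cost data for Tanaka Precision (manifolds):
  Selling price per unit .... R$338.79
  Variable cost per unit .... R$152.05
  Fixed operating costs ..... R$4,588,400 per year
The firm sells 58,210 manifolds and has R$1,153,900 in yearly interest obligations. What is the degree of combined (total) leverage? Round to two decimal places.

Total contribution margin = 58,210 × R$186.74 = R$10,870,135.40.
Subtracting fixed costs: EBIT = R$10,870,135.40 − R$4,588,400 = R$6,281,735.40. Interest = R$1,153,900.00, so EBIT − I = R$5,127,835.40.
Degree of total leverage = total CM / (EBIT − interest) = R$10,870,135.40 / R$5,127,835.40 = 2.1198.

2.12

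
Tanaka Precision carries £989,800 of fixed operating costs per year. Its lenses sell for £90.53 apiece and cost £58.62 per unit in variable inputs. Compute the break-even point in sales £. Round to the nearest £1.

Contribution margin per unit = £90.53 − £58.62 = £31.91, a CM ratio of £31.91 ÷ £90.53 = 0.3525.
Break-even sales = FC ÷ CM ratio = £989,800 × £90.53 / £31.91 = £2,808,104.

£2,808,104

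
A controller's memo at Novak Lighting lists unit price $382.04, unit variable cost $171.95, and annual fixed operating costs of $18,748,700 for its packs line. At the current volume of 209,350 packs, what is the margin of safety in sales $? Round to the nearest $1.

$45,886,336

Unit CM = price − variable cost = $382.04 − $171.95 = $210.09. Break-even units = $18,748,700 ÷ $210.09 = 89,241.28; break-even revenue = 89,241.28 × $382.04 = $34,093,737.67.
Current sales = 209,350 × $382.04 = $79,980,074.00.
Margin of safety = $79,980,074.00 − $34,093,737.67 = $45,886,336.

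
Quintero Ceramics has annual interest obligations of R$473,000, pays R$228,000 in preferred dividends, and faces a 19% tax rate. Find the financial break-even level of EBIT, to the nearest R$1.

Grossing the preferred dividend up to pre-tax terms: R$228,000 / (1 − 0.19) = R$281,481.48.
Financial break-even EBIT = interest + D_p ÷ (1 − t) = R$473,000 + R$281,481.48 = R$754,481.48.

R$754,481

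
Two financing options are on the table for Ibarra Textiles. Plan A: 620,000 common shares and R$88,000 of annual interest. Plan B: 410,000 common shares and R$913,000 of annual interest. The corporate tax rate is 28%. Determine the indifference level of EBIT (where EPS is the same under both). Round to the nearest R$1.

R$2,523,714

At indifference, (EBIT − 88,000)(1 − t)/620,000 = (EBIT − 913,000)(1 − t)/410,000.
The (1 − t) factor cancels: (EBIT − 88,000) × 410,000 = (EBIT − 913,000) × 620,000.
EBIT × (620,000 − 410,000) = 913,000 × 620,000 − 88,000 × 410,000 = 529,980,000,000, so EBIT = 529,980,000,000 ÷ 210,000 = 2,523,714.29.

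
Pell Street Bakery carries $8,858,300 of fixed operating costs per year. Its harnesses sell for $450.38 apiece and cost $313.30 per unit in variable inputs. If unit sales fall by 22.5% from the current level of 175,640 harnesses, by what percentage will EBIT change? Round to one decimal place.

-35.6%

Contribution at this volume is 175,640 × $137.08 = $24,076,731.20.
Operating income = contribution − fixed costs = $24,076,731.20 − $8,858,300 = $15,218,431.20.
So DOL = total CM / EBIT = $24,076,731.20 / $15,218,431.20 = 1.5821.
Operating income changes by 1.5821 × -22.5% = -35.6%.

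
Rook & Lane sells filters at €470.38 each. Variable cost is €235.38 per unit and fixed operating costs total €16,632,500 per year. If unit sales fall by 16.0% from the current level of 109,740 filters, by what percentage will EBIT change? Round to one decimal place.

At 109,740 units, contribution = 109,740 × €235.00 = €25,788,900.00.
Subtracting fixed costs: EBIT = €25,788,900.00 − €16,632,500 = €9,156,400.00.
DOL = contribution ÷ EBIT = €25,788,900.00 ÷ €9,156,400.00 = 2.8165.
%ΔEBIT = DOL × %ΔSales = 2.8165 × -16.0% = -45.1%.

-45.1%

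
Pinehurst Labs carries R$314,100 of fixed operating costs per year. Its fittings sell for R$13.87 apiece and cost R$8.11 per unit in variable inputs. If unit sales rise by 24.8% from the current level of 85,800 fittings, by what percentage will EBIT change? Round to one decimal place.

Contribution at this volume is 85,800 × R$5.76 = R$494,208.00.
Operating income = contribution − fixed costs = R$494,208.00 − R$314,100 = R$180,108.00.
Degree of operating leverage = R$494,208.00 / R$180,108.00 = 2.7440.
Operating income changes by 2.7440 × +24.8% = +68.1%.

+68.1%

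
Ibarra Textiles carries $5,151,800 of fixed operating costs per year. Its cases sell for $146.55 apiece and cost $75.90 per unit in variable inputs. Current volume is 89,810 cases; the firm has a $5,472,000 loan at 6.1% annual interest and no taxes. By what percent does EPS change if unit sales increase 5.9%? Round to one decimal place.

+43.6%

At 89,810 units, contribution = 89,810 × $70.65 = $6,345,076.50.
EBIT = $6,345,076.50 − $5,151,800 = $1,193,276.50.
After interest of $333,792.00, pre-tax earnings = $859,484.50.
Degree of combined leverage = contribution ÷ (EBIT − I) = $6,345,076.50 ÷ $859,484.50 = 7.3824.
%ΔEPS = DCL × %ΔSales = 7.3824 × +5.9% = +43.6%.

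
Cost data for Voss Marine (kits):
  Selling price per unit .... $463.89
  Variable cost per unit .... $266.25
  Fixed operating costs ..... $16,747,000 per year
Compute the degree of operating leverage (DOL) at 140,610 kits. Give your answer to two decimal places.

2.52

Total contribution margin = 140,610 × $197.64 = $27,790,160.40.
EBIT = $27,790,160.40 − $16,747,000 = $11,043,160.40.
DOL = contribution ÷ EBIT = $27,790,160.40 ÷ $11,043,160.40 = 2.5165.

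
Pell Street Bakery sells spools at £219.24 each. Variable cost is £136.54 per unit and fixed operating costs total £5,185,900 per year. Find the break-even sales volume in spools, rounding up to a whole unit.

62,708 spools

Unit CM = price − variable cost = £219.24 − £136.54 = £82.70.
Units to break even: £5,185,900 ÷ £82.70 = 62,707.38, rounded up to 62,708.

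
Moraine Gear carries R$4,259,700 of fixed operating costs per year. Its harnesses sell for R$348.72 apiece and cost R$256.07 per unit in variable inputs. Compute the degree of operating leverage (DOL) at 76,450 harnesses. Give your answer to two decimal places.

2.51

Total contribution margin = 76,450 × R$92.65 = R$7,083,092.50.
Subtracting fixed costs: EBIT = R$7,083,092.50 − R$4,259,700 = R$2,823,392.50.
So DOL = total CM / EBIT = R$7,083,092.50 / R$2,823,392.50 = 2.5087.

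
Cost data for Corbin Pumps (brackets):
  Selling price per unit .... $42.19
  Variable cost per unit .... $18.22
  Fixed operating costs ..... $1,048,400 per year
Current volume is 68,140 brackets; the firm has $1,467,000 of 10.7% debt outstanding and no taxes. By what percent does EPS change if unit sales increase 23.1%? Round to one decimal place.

+88.2%

At 68,140 units, contribution = 68,140 × $23.97 = $1,633,315.80.
Operating income = contribution − fixed costs = $1,633,315.80 − $1,048,400 = $584,915.80.
After interest of $156,969.00, pre-tax earnings = $427,946.80.
DCL = total CM / (EBIT − I) = $1,633,315.80 / $427,946.80 = 3.8166.
%ΔEPS = DCL × %ΔSales = 3.8166 × +23.1% = +88.2%.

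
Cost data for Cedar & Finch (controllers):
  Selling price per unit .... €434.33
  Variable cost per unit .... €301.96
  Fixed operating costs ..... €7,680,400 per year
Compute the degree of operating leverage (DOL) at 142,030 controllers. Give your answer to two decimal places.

1.69

At 142,030 units, contribution = 142,030 × €132.37 = €18,800,511.10.
Operating income = contribution − fixed costs = €18,800,511.10 − €7,680,400 = €11,120,111.10.
DOL = contribution ÷ EBIT = €18,800,511.10 ÷ €11,120,111.10 = 1.6907.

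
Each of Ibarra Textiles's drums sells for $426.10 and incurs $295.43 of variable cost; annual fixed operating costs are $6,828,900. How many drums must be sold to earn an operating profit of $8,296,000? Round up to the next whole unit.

Contribution margin per unit = $426.10 − $295.43 = $130.67.
Need Q such that Q × $130.67 − $6,828,900 = $8,296,000, i.e. Q = $15,124,900 / $130.67 = 115,748.83 → 115,749.

115,749 drums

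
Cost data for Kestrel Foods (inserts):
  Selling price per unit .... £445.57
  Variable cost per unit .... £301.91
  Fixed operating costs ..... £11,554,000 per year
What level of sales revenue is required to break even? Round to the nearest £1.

CM per unit = £445.57 − £301.91 = £143.66; CM ratio = £143.66 / £445.57 = 0.3224.
Break-even sales = FC ÷ CM ratio = £11,554,000 × £445.57 / £143.66 = £35,835,415.

£35,835,415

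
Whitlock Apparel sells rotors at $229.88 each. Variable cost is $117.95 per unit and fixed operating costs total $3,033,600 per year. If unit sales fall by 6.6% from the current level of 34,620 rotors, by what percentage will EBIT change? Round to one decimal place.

At 34,620 units, contribution = 34,620 × $111.93 = $3,875,016.60.
Subtracting fixed costs: EBIT = $3,875,016.60 − $3,033,600 = $841,416.60.
So DOL = total CM / EBIT = $3,875,016.60 / $841,416.60 = 4.6053.
%ΔEBIT = DOL × %ΔSales = 4.6053 × -6.6% = -30.4%.

-30.4%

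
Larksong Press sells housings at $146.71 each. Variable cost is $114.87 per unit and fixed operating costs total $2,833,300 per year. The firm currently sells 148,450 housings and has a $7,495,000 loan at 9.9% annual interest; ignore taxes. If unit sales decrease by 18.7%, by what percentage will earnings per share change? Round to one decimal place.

Contribution at this volume is 148,450 × $31.84 = $4,726,648.00.
EBIT = $4,726,648.00 − $2,833,300 = $1,893,348.00.
Interest = $742,005.00, so EBIT − I = $1,151,343.00.
Degree of combined leverage = contribution ÷ (EBIT − I) = $4,726,648.00 ÷ $1,151,343.00 = 4.1053.
EPS therefore changes by 4.1053 × (-18.7%) = -76.8%.

-76.8%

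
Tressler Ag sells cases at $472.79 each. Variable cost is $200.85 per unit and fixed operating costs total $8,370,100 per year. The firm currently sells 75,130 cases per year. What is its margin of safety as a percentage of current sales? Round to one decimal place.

Each unit contributes $472.79 − $200.85 = $271.94. Break-even units = $8,370,100 ÷ $271.94 = 30,779.22; break-even revenue = 30,779.22 × $472.79 = $14,552,105.53.
Actual sales revenue = 75,130 × $472.79 = $35,520,712.70.
Margin of safety = ($35,520,712.70 − $14,552,105.53) ÷ $35,520,712.70 = 59.0%.

59.0%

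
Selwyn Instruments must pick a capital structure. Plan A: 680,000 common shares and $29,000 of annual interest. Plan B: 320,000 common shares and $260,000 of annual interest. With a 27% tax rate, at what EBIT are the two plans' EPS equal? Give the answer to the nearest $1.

$465,333

Set EPS_A = EPS_B: (EBIT − $29,000)(1 − 0.27) ÷ 680,000 = (EBIT − $260,000)(1 − 0.27) ÷ 320,000.
Cancelling (1 − t) and cross-multiplying: 320,000·(EBIT − 29,000) = 680,000·(EBIT − 260,000).
Solving, EBIT = (260,000·680,000 − 29,000·320,000) / (680,000 − 320,000) = 167,520,000,000 / 360,000 = 465,333.33.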